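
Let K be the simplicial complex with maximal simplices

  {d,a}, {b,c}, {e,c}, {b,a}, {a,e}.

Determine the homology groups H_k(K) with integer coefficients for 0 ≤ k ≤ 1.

H_0 = Z,  H_1 = Z.

Take the total order a < b < c < d < e on the vertex set. Then K (dimension 1) consists of the simplices:

  0-simplices (5): a, b, c, d, e
  1-simplices (5): ab, ad, ae, bc, ce

so the chain groups are C_0 ≅ Z^5, C_1 ≅ Z^5.

The boundary map ∂_1: C_1 → C_0 maps an edge to its endpoints' difference, ∂[p,q] = q − p.
This gives a 5×5 integer matrix of rank 4; reducing to Smith normal form yields diagonal entries (1,1,1,1).

Reading off H_k = ker ∂_k / im ∂_{k+1}:

  H_0: rank C_0 − rank ∂_1 = 5 − 4 = 1, and the invariant factors of ∂_1 are all 1, so H_0 ≅ Z.
  H_1: rank ker ∂_1 − rank ∂_2 = (5 − 4) − 0 = 1, and there is no ∂_2, so H_1 ≅ Z.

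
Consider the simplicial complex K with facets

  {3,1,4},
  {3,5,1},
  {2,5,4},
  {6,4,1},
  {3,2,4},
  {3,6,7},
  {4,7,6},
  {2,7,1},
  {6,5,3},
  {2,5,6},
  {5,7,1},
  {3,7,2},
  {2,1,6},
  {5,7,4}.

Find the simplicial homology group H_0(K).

We work with the vertex ordering 1 < 2 < 3 < 4 < 5 < 6 < 7. The simplices of K, each written with vertices in increasing order, are:

  0-simplices (7): [1], [2], [3], [4], [5], [6], [7]
  1-simplices (21): [1,2], [1,3], [1,4], [1,5], [1,6], [1,7], [2,3], [2,4], [2,5], [2,6], [2,7], [3,4], [3,5], [3,6], [3,7], [4,5], [4,6], [4,7], [5,6], [5,7], [6,7]
  2-simplices (14): [1,2,6], [1,2,7], [1,3,4], [1,3,5], [1,4,6], [1,5,7], [2,3,4], [2,3,7], [2,4,5], [2,5,6], [3,5,6], [3,6,7], [4,5,7], [4,6,7]

so the chain groups are C_0 ≅ Z^7, C_1 ≅ Z^21, C_2 ≅ Z^14.

∂_1: C_1 → C_0 maps an edge to its endpoints' difference, ∂[p,q] = q − p.
This gives a 7×21 integer matrix of rank 6; reducing to Smith normal form yields diagonal entries (1,1,1,1,1,1).

Boundary ∂_2: C_2 → C_1 sends each 2-simplex [p,q,r] to [q,r] − [p,r] + [p,q]. For instance
  ∂[1,5,7] = [5,7] − [1,7] + [1,5],
  ∂[1,3,5] = [3,5] − [1,5] + [1,3].
This gives a 21×14 integer matrix of rank 13; reducing to Smith normal form yields diagonal entries (1,1,1,1,1,1,1,1,1,1,1,1,1).

Reading off H_k = ker ∂_k / im ∂_{k+1}:

  H_0: rank C_0 − rank ∂_1 = 7 − 6 = 1, and the invariant factors of ∂_1 are all 1, so H_0 ≅ Z.

H_0 ≅ Z.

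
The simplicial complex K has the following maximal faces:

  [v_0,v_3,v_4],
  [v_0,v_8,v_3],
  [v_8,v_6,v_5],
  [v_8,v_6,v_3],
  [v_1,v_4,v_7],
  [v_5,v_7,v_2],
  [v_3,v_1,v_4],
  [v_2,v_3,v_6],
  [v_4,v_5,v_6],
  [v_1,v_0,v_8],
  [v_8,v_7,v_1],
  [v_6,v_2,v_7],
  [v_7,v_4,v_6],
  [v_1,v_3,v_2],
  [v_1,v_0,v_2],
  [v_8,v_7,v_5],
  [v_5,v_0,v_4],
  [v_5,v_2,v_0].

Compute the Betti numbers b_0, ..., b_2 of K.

b_0 = 1, b_1 = 1, b_2 = 0.

Order the vertices as v_0 < v_1 < v_2 < v_3 < v_4 < v_5 < v_6 < v_7 < v_8. Listing each simplex with vertices in this order, K has dimension 2 with simplices:

  0-simplices (9): [v_0], [v_1], [v_2], [v_3], [v_4], [v_5], [v_6], [v_7], [v_8]
  1-simplices (27): (27 of them)
  2-simplices (18): (18 of them)

giving chain groups C_0 ≅ Z^9, C_1 ≅ Z^27, C_2 ≅ Z^18.

∂_1: C_1 → C_0 is given by ∂[p,q] = [q] − [p].
As a 9×27 matrix over Z this has rank 8, with invariant factors (1,1,1,1,1,1,1,1).

Boundary ∂_2: C_2 → C_1 sends each 2-simplex [p,q,r] to [q,r] − [p,r] + [p,q]. For instance
  ∂[v_0,v_1,v_2] = [v_1,v_2] − [v_0,v_2] + [v_0,v_1],
  ∂[v_5,v_6,v_8] = [v_6,v_8] − [v_5,v_8] + [v_5,v_6].
This gives a 27×18 integer matrix of rank 18; reducing to Smith normal form yields diagonal entries (1,1,1,1,1,1,1,1,1,1,1,1,1,1,1,1,1,2).

Reading off H_k = ker ∂_k / im ∂_{k+1}:

  H_0: rank C_0 − rank ∂_1 = 9 − 8 = 1, and the invariant factors of ∂_1 are all 1, so H_0 = Z.
  H_1: rank ker ∂_1 − rank ∂_2 = (27 − 8) − 18 = 1, and ∂_2 has invariant factor 2 > 1, so H_1 = Z ⊕ Z/2.
  H_2: rank ker ∂_2 − rank ∂_3 = (18 − 18) − 0 = 0, and there is no ∂_3, so H_2 = 0.

(K is a triangulation of the Klein bottle.)

Hence the Betti numbers are b_0 = 1, b_1 = 1, b_2 = 0.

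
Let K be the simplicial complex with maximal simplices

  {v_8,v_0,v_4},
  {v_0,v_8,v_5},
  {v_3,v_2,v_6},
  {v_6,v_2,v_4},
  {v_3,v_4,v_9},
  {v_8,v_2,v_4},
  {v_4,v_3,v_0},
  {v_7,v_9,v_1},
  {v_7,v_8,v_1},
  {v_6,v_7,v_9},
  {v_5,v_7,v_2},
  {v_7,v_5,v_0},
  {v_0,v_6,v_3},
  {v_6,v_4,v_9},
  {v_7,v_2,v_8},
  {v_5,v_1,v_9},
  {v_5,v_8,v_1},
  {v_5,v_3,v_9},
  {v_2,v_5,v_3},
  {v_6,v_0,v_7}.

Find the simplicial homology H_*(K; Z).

Order the vertices as v_0 < v_1 < v_2 < v_3 < v_4 < v_5 < v_6 < v_7 < v_8 < v_9. Listing each simplex with vertices in this order, K has dimension 2 with simplices:

  0-simplices (10): [v_0], [v_1], [v_2], [v_3], [v_4], [v_5], [v_6], [v_7], [v_8], [v_9]
  1-simplices (30): (30 of them)
  2-simplices (20): (20 of them)

giving chain groups C_0 ≅ Z^10, C_1 ≅ Z^30, C_2 ≅ Z^20.

The boundary map ∂_1: C_1 → C_0 is given by ∂[p,q] = [q] − [p]. For instance
  ∂[v_1,v_8] = [v_8] − [v_1].
As a 10×30 matrix over Z this has rank 9, with invariant factors (1,1,1,1,1,1,1,1,1).

∂_2: C_2 → C_1 acts by ∂[p,q,r] = [q,r] − [p,r] + [p,q]. For instance
  ∂[v_6,v_7,v_9] = [v_7,v_9] − [v_6,v_9] + [v_6,v_7],
  ∂[v_2,v_3,v_6] = [v_3,v_6] − [v_2,v_6] + [v_2,v_3].
This gives a 30×20 integer matrix of rank 20; reducing to Smith normal form yields diagonal entries (1,1,1,1,1,1,1,1,1,1,1,1,1,1,1,1,1,1,1,2).

From H_k ≅ ker(∂_k) / im(∂_{k+1}) we obtain:

  H_0: rank C_0 − rank ∂_1 = 10 − 9 = 1, and the invariant factors of ∂_1 are all 1, so H_0 ≅ Z.
  H_1: rank ker ∂_1 − rank ∂_2 = (30 − 9) − 20 = 1, and ∂_2 has invariant factor 2 > 1, so H_1 ≅ Z ⊕ Z_2.
  H_2: rank ker ∂_2 − rank ∂_3 = (20 − 20) − 0 = 0, and there is no ∂_3, so H_2 ≅ 0.

H_0 ≅ Z,  H_1 ≅ Z ⊕ Z_2,  H_2 = 0.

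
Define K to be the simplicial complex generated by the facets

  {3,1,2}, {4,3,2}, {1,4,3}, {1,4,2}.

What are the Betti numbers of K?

b_0 = 1, b_1 = 0, b_2 = 1.

Order the vertices as 1 < 2 < 3 < 4. Listing each simplex with vertices in this order, K has dimension 2 with simplices:

  0-simplices (4): [1], [2], [3], [4]
  1-simplices (6): [1,2], [1,3], [1,4], [2,3], [2,4], [3,4]
  2-simplices (4): [1,2,3], [1,2,4], [1,3,4], [2,3,4]

Hence C_0 ≅ Z^4, C_1 ≅ Z^6, C_2 ≅ Z^4.

The boundary map ∂_1: C_1 → C_0 maps an edge to its endpoints' difference, ∂[p,q] = q − p.
The resulting 4×6 matrix has rank 3, and its Smith normal form has invariant factors (1,1,1).

∂_2: C_2 → C_1 sends each 2-simplex [p,q,r] to [q,r] − [p,r] + [p,q]. For instance
  ∂[1,3,4] = [3,4] − [1,4] + [1,3],
  ∂[1,2,4] = [2,4] − [1,4] + [1,2].
The 6×4 boundary matrix has rank 3 and Smith normal form diag(1,1,1).

Now H_k = ker ∂_k / im ∂_{k+1}, so:

  H_0: rank C_0 − rank ∂_1 = 4 − 3 = 1, and the invariant factors of ∂_1 are all 1, so H_0 = Z.
  H_1: rank ker ∂_1 − rank ∂_2 = (6 − 3) − 3 = 0, and the invariant factors of ∂_2 are all 1, so H_1 = 0.
  H_2: rank ker ∂_2 − rank ∂_3 = (4 − 3) − 0 = 1, and there is no ∂_3, so H_2 = Z.

As a check, the Euler characteristic is 4 − 6 + 4 = 2, which agrees with 1 − 0 + 1 = 2.

Hence the Betti numbers are b_0 = 1, b_1 = 0, b_2 = 1.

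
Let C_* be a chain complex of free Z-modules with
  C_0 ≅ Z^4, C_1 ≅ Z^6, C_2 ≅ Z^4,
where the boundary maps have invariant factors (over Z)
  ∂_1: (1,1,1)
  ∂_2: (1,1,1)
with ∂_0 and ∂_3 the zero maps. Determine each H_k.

H_0 = Z,  H_1 = 0,  H_2 = Z.

H_0: b_0 = 4 − 0 − 3 = 1; torsion from ∂_1 factors > 1: none. So H_0 = Z.
H_1: b_1 = 6 − 3 − 3 = 0; torsion from ∂_2 factors > 1: none. So H_1 = 0.
H_2: b_2 = 4 − 3 − 0 = 1; torsion from ∂_3 factors > 1: none. So H_2 = Z.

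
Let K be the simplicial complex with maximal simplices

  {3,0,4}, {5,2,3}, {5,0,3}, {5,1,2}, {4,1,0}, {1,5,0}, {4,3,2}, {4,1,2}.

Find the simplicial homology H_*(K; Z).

K has 6 vertices, 12 edges, 8 triangles.
rank ∂_0 = 0, rank ∂_1 = 5 ⇒ b_0 = 6 − 0 − 5 = 1; all invariant factors of ∂_1 are 1 so no torsion. So H_0 ≅ Z.
rank ∂_1 = 5, rank ∂_2 = 7 ⇒ b_1 = 12 − 5 − 7 = 0; all invariant factors of ∂_2 are 1 so no torsion. So H_1 ≅ 0.
rank ∂_2 = 7, rank ∂_3 = 0 ⇒ b_2 = 8 − 7 − 0 = 1. So H_2 ≅ Z.

H_0 ≅ Z,  H_1 = 0,  H_2 ≅ Z.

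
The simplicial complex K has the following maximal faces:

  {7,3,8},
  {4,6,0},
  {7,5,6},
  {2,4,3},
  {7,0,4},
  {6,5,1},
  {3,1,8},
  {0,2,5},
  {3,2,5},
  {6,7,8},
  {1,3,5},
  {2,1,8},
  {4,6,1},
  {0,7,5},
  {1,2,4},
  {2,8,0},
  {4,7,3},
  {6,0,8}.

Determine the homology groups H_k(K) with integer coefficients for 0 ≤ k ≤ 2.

H_0 = Z,  H_1 = Z ⊕ Z/2,  H_2 = 0.

We work with the vertex ordering 0 < 1 < 2 < 3 < 4 < 5 < 6 < 7 < 8. The simplices of K, each written with vertices in increasing order, are:

  0-simplices (9): [0], [1], [2], [3], [4], [5], [6], [7], [8]
  1-simplices (27): (27 of them)
  2-simplices (18): [0,2,5], [0,2,8], [0,4,6], [0,4,7], [0,5,7], [0,6,8], [1,2,4], [1,2,8], [1,3,5], [1,3,8], [1,4,6], [1,5,6], [2,3,4], [2,3,5], [3,4,7], [3,7,8], [5,6,7], [6,7,8]

so the chain groups are C_0 ≅ Z^9, C_1 ≅ Z^27, C_2 ≅ Z^18.

∂_1: C_1 → C_0 is given by ∂[p,q] = [q] − [p]. For instance
  ∂[2,3] = [3] − [2].
As a 9×27 matrix over Z this has rank 8, with invariant factors (1,1,1,1,1,1,1,1).

Boundary ∂_2: C_2 → C_1 maps a triangle to the signed sum of its edges. For instance
  ∂[1,3,8] = [3,8] − [1,8] + [1,3],
  ∂[6,7,8] = [7,8] − [6,8] + [6,7].
The 27×18 boundary matrix has rank 18 and Smith normal form diag(1,1,1,1,1,1,1,1,1,1,1,1,1,1,1,1,1,2).

From H_k ≅ ker(∂_k) / im(∂_{k+1}) we obtain:

  H_0: rank C_0 − rank ∂_1 = 9 − 8 = 1, and the invariant factors of ∂_1 are all 1, so H_0 = Z.
  H_1: rank ker ∂_1 − rank ∂_2 = (27 − 8) − 18 = 1, and ∂_2 has invariant factor 2 > 1, so H_1 = Z ⊕ Z/2.
  H_2: rank ker ∂_2 − rank ∂_3 = (18 − 18) − 0 = 0, and there is no ∂_3, so H_2 = 0.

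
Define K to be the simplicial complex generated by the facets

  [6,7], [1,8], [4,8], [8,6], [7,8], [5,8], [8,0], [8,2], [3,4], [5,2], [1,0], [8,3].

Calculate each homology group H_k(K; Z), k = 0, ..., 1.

Order the vertices as 0 < 1 < 2 < 3 < 4 < 5 < 6 < 7 < 8. Listing each simplex with vertices in this order, K has dimension 1 with simplices:

  0-simplices (9): [0], [1], [2], [3], [4], [5], [6], [7], [8]
  1-simplices (12): [0,1], [0,8], [1,8], [2,5], [2,8], [3,4], [3,8], [4,8], [5,8], [6,7], [6,8], [7,8]

so the chain groups are C_0 ≅ Z^9, C_1 ≅ Z^12.

Boundary ∂_1: C_1 → C_0 maps an edge to its endpoints' difference, ∂[p,q] = q − p. For instance
  ∂[3,8] = [8] − [3].
The resulting 9×12 matrix has rank 8, and its Smith normal form has invariant factors (1,1,1,1,1,1,1,1).

Reading off H_k = ker ∂_k / im ∂_{k+1}:

  H_0: rank C_0 − rank ∂_1 = 9 − 8 = 1, and the invariant factors of ∂_1 are all 1, so H_0 = Z.
  H_1: rank ker ∂_1 − rank ∂_2 = (12 − 8) − 0 = 4, and there is no ∂_2, so H_1 = Z^4.

H_0 = Z,  H_1 = Z^4.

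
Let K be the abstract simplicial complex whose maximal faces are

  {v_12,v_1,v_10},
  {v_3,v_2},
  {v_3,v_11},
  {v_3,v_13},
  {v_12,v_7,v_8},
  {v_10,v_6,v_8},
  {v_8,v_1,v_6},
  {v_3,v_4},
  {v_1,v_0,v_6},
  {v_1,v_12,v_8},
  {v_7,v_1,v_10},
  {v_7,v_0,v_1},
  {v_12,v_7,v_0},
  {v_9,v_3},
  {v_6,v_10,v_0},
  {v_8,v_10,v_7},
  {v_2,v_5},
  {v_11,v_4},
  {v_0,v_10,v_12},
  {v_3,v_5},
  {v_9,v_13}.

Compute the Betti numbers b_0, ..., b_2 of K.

b_0 = 2, b_1 = 3, b_2 = 0.

Take the total order v_0 < v_1 < v_2 < v_3 < v_4 < v_5 < v_6 < v_7 < v_8 < v_9 < v_10 < v_11 < v_12 < v_13 on the vertex set. Then K (dimension 2) consists of the simplices:

  0-simplices (14): [v_0], [v_1], [v_2], [v_3], [v_4], [v_5], [v_6], [v_7], [v_8], [v_9], [v_10], [v_11], [v_12], [v_13]
  1-simplices (27): (27 of them)
  2-simplices (12): (12 of them)

Hence C_0 ≅ Z^14, C_1 ≅ Z^27, C_2 ≅ Z^12.

∂_1: C_1 → C_0 maps an edge to its endpoints' difference, ∂[p,q] = q − p. For instance
  ∂[v_8,v_12] = [v_12] − [v_8].
The resulting 14×27 matrix has rank 12, and its Smith normal form has invariant factors (1,1,1,1,1,1,1,1,1,1,1,1).

Boundary ∂_2: C_2 → C_1 sends each 2-simplex [p,q,r] to [q,r] − [p,r] + [p,q]. For instance
  ∂[v_1,v_10,v_12] = [v_10,v_12] − [v_1,v_12] + [v_1,v_10],
  ∂[v_1,v_6,v_8] = [v_6,v_8] − [v_1,v_8] + [v_1,v_6].
This gives a 27×12 integer matrix of rank 12; reducing to Smith normal form yields diagonal entries (1,1,1,1,1,1,1,1,1,1,1,2).

Computing H_k = (kernel of ∂_k) / (image of ∂_{k+1}):

  H_0: rank C_0 − rank ∂_1 = 14 − 12 = 2, and the invariant factors of ∂_1 are all 1, so H_0 ≅ Z^2.
  H_1: rank ker ∂_1 − rank ∂_2 = (27 − 12) − 12 = 3, and ∂_2 has invariant factor 2 > 1, so H_1 ≅ Z^3 × Z/2.
  H_2: rank ker ∂_2 − rank ∂_3 = (12 − 12) − 0 = 0, and there is no ∂_3, so H_2 ≅ 0.

Hence the Betti numbers are b_0 = 2, b_1 = 3, b_2 = 0.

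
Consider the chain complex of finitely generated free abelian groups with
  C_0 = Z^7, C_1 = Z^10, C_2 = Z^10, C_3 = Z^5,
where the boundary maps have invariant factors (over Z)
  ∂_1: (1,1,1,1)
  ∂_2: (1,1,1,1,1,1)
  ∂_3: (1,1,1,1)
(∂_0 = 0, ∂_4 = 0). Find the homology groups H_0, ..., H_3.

H_0 ≅ Z^3,  H_1 = 0,  H_2 = 0,  H_3 ≅ Z.

H_0: b_0 = 7 − 0 − 4 = 3; torsion from ∂_1 factors > 1: none. So H_0 ≅ Z^3.
H_1: b_1 = 10 − 4 − 6 = 0; torsion from ∂_2 factors > 1: none. So H_1 ≅ 0.
H_2: b_2 = 10 − 6 − 4 = 0; torsion from ∂_3 factors > 1: none. So H_2 ≅ 0.
H_3: b_3 = 5 − 4 − 0 = 1; torsion from ∂_4 factors > 1: none. So H_3 ≅ Z.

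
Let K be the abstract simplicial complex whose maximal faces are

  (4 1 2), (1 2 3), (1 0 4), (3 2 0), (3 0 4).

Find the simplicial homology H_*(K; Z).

H_0 ≅ Z,  H_1 ≅ Z,  H_2 = 0.

Take the total order 0 < 1 < 2 < 3 < 4 on the vertex set. Then K (dimension 2) consists of the simplices:

  0-simplices (5): [0], [1], [2], [3], [4]
  1-simplices (10): [0,1], [0,2], [0,3], [0,4], [1,2], [1,3], [1,4], [2,3], [2,4], [3,4]
  2-simplices (5): [0,1,4], [0,2,3], [0,3,4], [1,2,3], [1,2,4]

so the chain groups are C_0 ≅ Z^5, C_1 ≅ Z^10, C_2 ≅ Z^5.

∂_1: C_1 → C_0 maps an edge to its endpoints' difference, ∂[p,q] = q − p. For instance
  ∂[1,3] = [3] − [1].
This gives a 5×10 integer matrix of rank 4; reducing to Smith normal form yields diagonal entries (1,1,1,1).

Boundary ∂_2: C_2 → C_1 sends each 2-simplex [p,q,r] to [q,r] − [p,r] + [p,q]. For instance
  ∂[0,3,4] = [3,4] − [0,4] + [0,3],
  ∂[1,2,4] = [2,4] − [1,4] + [1,2].
The 10×5 boundary matrix has rank 5 and Smith normal form diag(1,1,1,1,1).

Now H_k = ker ∂_k / im ∂_{k+1}, so:

  H_0: rank C_0 − rank ∂_1 = 5 − 4 = 1, and the invariant factors of ∂_1 are all 1, so H_0 = Z.
  H_1: rank ker ∂_1 − rank ∂_2 = (10 − 4) − 5 = 1, and the invariant factors of ∂_2 are all 1, so H_1 = Z.
  H_2: rank ker ∂_2 − rank ∂_3 = (5 − 5) − 0 = 0, and there is no ∂_3, so H_2 = 0.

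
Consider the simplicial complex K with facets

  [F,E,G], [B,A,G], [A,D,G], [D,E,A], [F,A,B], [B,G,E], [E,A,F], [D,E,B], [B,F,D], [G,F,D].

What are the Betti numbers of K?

b_0 = 1, b_1 = 0, b_2 = 0.

Fix the vertex order A < B < D < E < F < G and write every simplex with vertices in increasing order. Then dim K = 2 and the simplices of K are:

  0-simplices (6): A, B, D, E, F, G
  1-simplices (15): AB, AD, AE, AF, AG, BD, BE, BF, BG, DE, DF, DG, EF, EG, FG
  2-simplices (10): ABF, ABG, ADE, ADG, AEF, BDE, BDF, BEG, DFG, EFG

giving chain groups C_0 ≅ Z^6, C_1 ≅ Z^15, C_2 ≅ Z^10.

Boundary ∂_1: C_1 → C_0 is given by ∂[p,q] = [q] − [p]. For instance
  ∂BD = D − B.
This gives a 6×15 integer matrix of rank 5; reducing to Smith normal form yields diagonal entries (1,1,1,1,1).

∂_2: C_2 → C_1 maps a triangle to the signed sum of its edges. For instance
  ∂ABG = BG − AG + AB,
  ∂DFG = FG − DG + DF.
The resulting 15×10 matrix has rank 10, and its Smith normal form has invariant factors (1,1,1,1,1,1,1,1,1,2).

From H_k ≅ ker(∂_k) / im(∂_{k+1}) we obtain:

  H_0: rank C_0 − rank ∂_1 = 6 − 5 = 1, and the invariant factors of ∂_1 are all 1, so H_0 = Z.
  H_1: rank ker ∂_1 − rank ∂_2 = (15 − 5) − 10 = 0, and ∂_2 has invariant factor 2 > 1, so H_1 = Z_2.
  H_2: rank ker ∂_2 − rank ∂_3 = (10 − 10) − 0 = 0, and there is no ∂_3, so H_2 = 0.

(K is a triangulation of the real projective plane RP^2.)

Hence the Betti numbers are b_0 = 1, b_1 = 0, b_2 = 0.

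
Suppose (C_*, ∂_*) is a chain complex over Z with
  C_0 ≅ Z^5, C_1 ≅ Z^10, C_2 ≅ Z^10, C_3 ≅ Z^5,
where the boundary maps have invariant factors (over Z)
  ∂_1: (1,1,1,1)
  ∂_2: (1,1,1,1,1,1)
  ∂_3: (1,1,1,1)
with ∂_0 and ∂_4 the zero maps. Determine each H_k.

H_0 ≅ Z,  H_1 = 0,  H_2 = 0,  H_3 ≅ Z.

H_0: b_0 = 5 − 0 − 4 = 1; torsion from ∂_1 factors > 1: none. So H_0 ≅ Z.
H_1: b_1 = 10 − 4 − 6 = 0; torsion from ∂_2 factors > 1: none. So H_1 ≅ 0.
H_2: b_2 = 10 − 6 − 4 = 0; torsion from ∂_3 factors > 1: none. So H_2 ≅ 0.
H_3: b_3 = 5 − 4 − 0 = 1; torsion from ∂_4 factors > 1: none. So H_3 ≅ Z.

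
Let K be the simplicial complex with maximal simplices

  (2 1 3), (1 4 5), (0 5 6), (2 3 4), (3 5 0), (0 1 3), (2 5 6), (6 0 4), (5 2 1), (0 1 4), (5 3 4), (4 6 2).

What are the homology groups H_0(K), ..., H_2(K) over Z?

H_0 ≅ Z,  H_1 ≅ Z/2Z,  H_2 = 0.

Take the total order 0 < 1 < 2 < 3 < 4 < 5 < 6 on the vertex set. Then K (dimension 2) consists of the simplices:

  0-simplices (7): [0], [1], [2], [3], [4], [5], [6]
  1-simplices (18): [0,1], [0,3], [0,4], [0,5], [0,6], [1,2], [1,3], [1,4], [1,5], [2,3], [2,4], [2,5], [2,6], [3,4], [3,5], [4,5], [4,6], [5,6]
  2-simplices (12): [0,1,3], [0,1,4], [0,3,5], [0,4,6], [0,5,6], [1,2,3], [1,2,5], [1,4,5], [2,3,4], [2,4,6], [2,5,6], [3,4,5]

so the chain groups are C_0 ≅ Z^7, C_1 ≅ Z^18, C_2 ≅ Z^12.

The boundary map ∂_1: C_1 → C_0 maps an edge to its endpoints' difference, ∂[p,q] = q − p. For instance
  ∂[1,5] = [5] − [1].
The 7×18 boundary matrix has rank 6 and Smith normal form diag(1,1,1,1,1,1).

Boundary ∂_2: C_2 → C_1 maps a triangle to the signed sum of its edges. For instance
  ∂[1,4,5] = [4,5] − [1,5] + [1,4],
  ∂[0,1,4] = [1,4] − [0,4] + [0,1].
This gives a 18×12 integer matrix of rank 12; reducing to Smith normal form yields diagonal entries (1,1,1,1,1,1,1,1,1,1,1,2).

Computing H_k = (kernel of ∂_k) / (image of ∂_{k+1}):

  H_0: rank C_0 − rank ∂_1 = 7 − 6 = 1, and the invariant factors of ∂_1 are all 1, so H_0 ≅ Z.
  H_1: rank ker ∂_1 − rank ∂_2 = (18 − 6) − 12 = 0, and ∂_2 has invariant factor 2 > 1, so H_1 ≅ Z/2Z.
  H_2: rank ker ∂_2 − rank ∂_3 = (12 − 12) − 0 = 0, and there is no ∂_3, so H_2 ≅ 0.

(K is a triangulation of the real projective plane RP^2.)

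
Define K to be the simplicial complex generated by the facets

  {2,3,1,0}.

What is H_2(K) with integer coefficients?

We work with the vertex ordering 0 < 1 < 2 < 3. The simplices of K, each written with vertices in increasing order, are:

  0-simplices (4): [0], [1], [2], [3]
  1-simplices (6): [0,1], [0,2], [0,3], [1,2], [1,3], [2,3]
  2-simplices (4): [0,1,2], [0,1,3], [0,2,3], [1,2,3]
  3-simplices (1): [0,1,2,3]

so the chain groups are C_0 ≅ Z^4, C_1 ≅ Z^6, C_2 ≅ Z^4, C_3 ≅ Z^1.

∂_1: C_1 → C_0 sends each edge [p,q] (with p < q) to q − p. For instance
  ∂[0,3] = [3] − [0].
The 4×6 boundary matrix has rank 3 and Smith normal form diag(1,1,1).

∂_2: C_2 → C_1 maps a triangle to the signed sum of its edges. For instance
  ∂[0,1,2] = [1,2] − [0,2] + [0,1],
  ∂[1,2,3] = [2,3] − [1,3] + [1,2].
This gives a 6×4 integer matrix of rank 3; reducing to Smith normal form yields diagonal entries (1,1,1).

Boundary ∂_3: C_3 → C_2 sends each 3-simplex σ to the alternating sum Σ_i (−1)^i (σ with its i-th vertex removed). For instance
  ∂[0,1,2,3] = [1,2,3] − [0,2,3] + [0,1,3] − [0,1,2].
This gives a 4×1 integer matrix of rank 1; reducing to Smith normal form yields diagonal entries (1).

From H_k ≅ ker(∂_k) / im(∂_{k+1}) we obtain:

  H_2: rank ker ∂_2 − rank ∂_3 = (4 − 3) − 1 = 0, and the invariant factors of ∂_3 are all 1, so H_2 = 0.

(K is a triangulation of the 3-simplex.)

H_2 ≅ 0.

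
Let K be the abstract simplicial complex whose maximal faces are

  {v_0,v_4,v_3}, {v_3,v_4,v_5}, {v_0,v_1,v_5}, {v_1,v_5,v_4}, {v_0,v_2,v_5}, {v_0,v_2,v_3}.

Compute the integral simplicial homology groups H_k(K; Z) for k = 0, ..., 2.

Take the total order v_0 < v_1 < v_2 < v_3 < v_4 < v_5 on the vertex set. Then K (dimension 2) consists of the simplices:

  0-simplices (6): [v_0], [v_1], [v_2], [v_3], [v_4], [v_5]
  1-simplices (12): [v_0,v_1], [v_0,v_2], [v_0,v_3], [v_0,v_4], [v_0,v_5], [v_1,v_4], [v_1,v_5], [v_2,v_3], [v_2,v_5], [v_3,v_4], [v_3,v_5], [v_4,v_5]
  2-simplices (6): [v_0,v_1,v_5], [v_0,v_2,v_3], [v_0,v_2,v_5], [v_0,v_3,v_4], [v_1,v_4,v_5], [v_3,v_4,v_5]

Hence C_0 ≅ Z^6, C_1 ≅ Z^12, C_2 ≅ Z^6.

∂_1: C_1 → C_0 sends each edge [p,q] (with p < q) to q − p.
The resulting 6×12 matrix has rank 5, and its Smith normal form has invariant factors (1,1,1,1,1).

∂_2: C_2 → C_1 maps a triangle to the signed sum of its edges. For instance
  ∂[v_0,v_2,v_3] = [v_2,v_3] − [v_0,v_3] + [v_0,v_2],
  ∂[v_1,v_4,v_5] = [v_4,v_5] − [v_1,v_5] + [v_1,v_4].
The resulting 12×6 matrix has rank 6, and its Smith normal form has invariant factors (1,1,1,1,1,1).

From H_k ≅ ker(∂_k) / im(∂_{k+1}) we obtain:

  H_0: rank C_0 − rank ∂_1 = 6 − 5 = 1, and the invariant factors of ∂_1 are all 1, so H_0 = Z.
  H_1: rank ker ∂_1 − rank ∂_2 = (12 − 5) − 6 = 1, and the invariant factors of ∂_2 are all 1, so H_1 = Z.
  H_2: rank ker ∂_2 − rank ∂_3 = (6 − 6) − 0 = 0, and there is no ∂_3, so H_2 = 0.

H_0 = Z,  H_1 = Z,  H_2 = 0.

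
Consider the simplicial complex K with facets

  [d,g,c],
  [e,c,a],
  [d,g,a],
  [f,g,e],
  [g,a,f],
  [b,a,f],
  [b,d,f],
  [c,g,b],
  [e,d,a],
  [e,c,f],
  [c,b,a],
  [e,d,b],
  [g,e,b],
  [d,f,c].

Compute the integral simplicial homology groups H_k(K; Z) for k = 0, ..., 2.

H_0 ≅ Z,  H_1 ≅ Z^2,  H_2 ≅ Z.

Order the vertices as a < b < c < d < e < f < g. Listing each simplex with vertices in this order, K has dimension 2 with simplices:

  0-simplices (7): a, b, c, d, e, f, g
  1-simplices (21): ab, ac, ad, ae, af, ag, bc, bd, be, bf, bg, cd, ce, cf, cg, de, df, dg, ef, eg, fg
  2-simplices (14): abc, abf, ace, ade, adg, afg, bcg, bde, bdf, beg, cdf, cdg, cef, efg

giving chain groups C_0 ≅ Z^7, C_1 ≅ Z^21, C_2 ≅ Z^14.

∂_1: C_1 → C_0 maps an edge to its endpoints' difference, ∂[p,q] = q − p.
As a 7×21 matrix over Z this has rank 6, with invariant factors (1,1,1,1,1,1).

∂_2: C_2 → C_1 maps a triangle to the signed sum of its edges. For instance
  ∂ace = ce − ae + ac,
  ∂beg = eg − bg + be.
The resulting 21×14 matrix has rank 13, and its Smith normal form has invariant factors (1,1,1,1,1,1,1,1,1,1,1,1,1).

From H_k ≅ ker(∂_k) / im(∂_{k+1}) we obtain:

  H_0: rank C_0 − rank ∂_1 = 7 − 6 = 1, and the invariant factors of ∂_1 are all 1, so H_0 = Z.
  H_1: rank ker ∂_1 − rank ∂_2 = (21 − 6) − 13 = 2, and the invariant factors of ∂_2 are all 1, so H_1 = Z^2.
  H_2: rank ker ∂_2 − rank ∂_3 = (14 − 13) − 0 = 1, and there is no ∂_3, so H_2 = Z.

As a check, the Euler characteristic is 7 − 21 + 14 = 0, which agrees with 1 − 2 + 1 = 0.
(K is a triangulation of the torus T^2.)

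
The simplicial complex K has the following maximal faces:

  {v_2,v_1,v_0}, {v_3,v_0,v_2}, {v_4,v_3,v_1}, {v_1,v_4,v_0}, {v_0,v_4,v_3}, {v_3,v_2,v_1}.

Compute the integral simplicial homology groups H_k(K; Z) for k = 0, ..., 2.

H_0 = Z,  H_1 = 0,  H_2 = Z.

K has 5 vertices, 9 edges, 6 triangles.
rank ∂_0 = 0, rank ∂_1 = 4 ⇒ b_0 = 5 − 0 − 4 = 1; all invariant factors of ∂_1 are 1 so no torsion. So H_0 = Z.
rank ∂_1 = 4, rank ∂_2 = 5 ⇒ b_1 = 9 − 4 − 5 = 0; all invariant factors of ∂_2 are 1 so no torsion. So H_1 = 0.
rank ∂_2 = 5, rank ∂_3 = 0 ⇒ b_2 = 6 − 5 − 0 = 1. So H_2 = Z.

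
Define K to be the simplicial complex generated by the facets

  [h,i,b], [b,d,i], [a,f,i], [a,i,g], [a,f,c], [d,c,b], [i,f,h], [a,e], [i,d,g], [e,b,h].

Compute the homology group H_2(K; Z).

Take the total order a < b < c < d < e < f < g < h < i on the vertex set. Then K (dimension 2) consists of the simplices:

  0-simplices (9): a, b, c, d, e, f, g, h, i
  1-simplices (19): ac, ae, af, ag, ai, bc, bd, be, bh, bi, cd, cf, dg, di, eh, fh, fi, gi, hi
  2-simplices (9): acf, afi, agi, bcd, bdi, beh, bhi, dgi, fhi

Hence C_0 ≅ Z^9, C_1 ≅ Z^19, C_2 ≅ Z^9.

Boundary ∂_1: C_1 → C_0 is given by ∂[p,q] = [q] − [p]. For instance
  ∂eh = h − e.
The 9×19 boundary matrix has rank 8 and Smith normal form diag(1,1,1,1,1,1,1,1).

Boundary ∂_2: C_2 → C_1 maps a triangle to the signed sum of its edges. For instance
  ∂afi = fi − ai + af,
  ∂bdi = di − bi + bd.
This gives a 19×9 integer matrix of rank 9; reducing to Smith normal form yields diagonal entries (1,1,1,1,1,1,1,1,1).

Now H_k = ker ∂_k / im ∂_{k+1}, so:

  H_2: rank ker ∂_2 − rank ∂_3 = (9 − 9) − 0 = 0, and there is no ∂_3, so H_2 = 0.

H_2 = 0.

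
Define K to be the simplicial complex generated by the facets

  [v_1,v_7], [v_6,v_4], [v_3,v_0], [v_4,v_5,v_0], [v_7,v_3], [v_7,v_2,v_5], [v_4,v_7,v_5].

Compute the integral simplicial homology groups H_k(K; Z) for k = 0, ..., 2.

H_0 = Z,  H_1 = Z,  H_2 = 0.

Fix the vertex order v_0 < v_1 < v_2 < v_3 < v_4 < v_5 < v_6 < v_7 and write every simplex with vertices in increasing order. Then dim K = 2 and the simplices of K are:

  0-simplices (8): [v_0], [v_1], [v_2], [v_3], [v_4], [v_5], [v_6], [v_7]
  1-simplices (11): [v_0,v_3], [v_0,v_4], [v_0,v_5], [v_1,v_7], [v_2,v_5], [v_2,v_7], [v_3,v_7], [v_4,v_5], [v_4,v_6], [v_4,v_7], [v_5,v_7]
  2-simplices (3): [v_0,v_4,v_5], [v_2,v_5,v_7], [v_4,v_5,v_7]

giving chain groups C_0 ≅ Z^8, C_1 ≅ Z^11, C_2 ≅ Z^3.

Boundary ∂_1: C_1 → C_0 sends each edge [p,q] (with p < q) to q − p. For instance
  ∂[v_0,v_4] = [v_4] − [v_0].
The 8×11 boundary matrix has rank 7 and Smith normal form diag(1,1,1,1,1,1,1).

∂_2: C_2 → C_1 acts by ∂[p,q,r] = [q,r] − [p,r] + [p,q]. For instance
  ∂[v_2,v_5,v_7] = [v_5,v_7] − [v_2,v_7] + [v_2,v_5],
  ∂[v_0,v_4,v_5] = [v_4,v_5] − [v_0,v_5] + [v_0,v_4].
The resulting 11×3 matrix has rank 3, and its Smith normal form has invariant factors (1,1,1).

Reading off H_k = ker ∂_k / im ∂_{k+1}:

  H_0: rank C_0 − rank ∂_1 = 8 − 7 = 1, and the invariant factors of ∂_1 are all 1, so H_0 ≅ Z.
  H_1: rank ker ∂_1 − rank ∂_2 = (11 − 7) − 3 = 1, and the invariant factors of ∂_2 are all 1, so H_1 ≅ Z.
  H_2: rank ker ∂_2 − rank ∂_3 = (3 − 3) − 0 = 0, and there is no ∂_3, so H_2 ≅ 0.

As a check, the Euler characteristic is 8 − 11 + 3 = 0, which agrees with 1 − 1 + 0 = 0.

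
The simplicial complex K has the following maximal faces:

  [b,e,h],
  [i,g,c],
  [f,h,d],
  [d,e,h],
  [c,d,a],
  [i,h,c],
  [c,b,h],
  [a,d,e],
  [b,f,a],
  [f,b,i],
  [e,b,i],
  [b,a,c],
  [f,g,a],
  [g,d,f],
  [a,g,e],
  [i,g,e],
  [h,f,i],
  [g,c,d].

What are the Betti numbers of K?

b_0 = 1, b_1 = 1, b_2 = 0.

Take the total order a < b < c < d < e < f < g < h < i on the vertex set. Then K (dimension 2) consists of the simplices:

  0-simplices (9): a, b, c, d, e, f, g, h, i
  1-simplices (27): ab, ac, ad, ae, af, ag, bc, be, bf, bh, bi, cd, cg, ch, ci, de, df, dg, dh, eg, eh, ei, fg, fh, fi, gi, hi
  2-simplices (18): abc, abf, acd, ade, aeg, afg, bch, beh, bei, bfi, cdg, cgi, chi, deh, dfg, dfh, egi, fhi

giving chain groups C_0 ≅ Z^9, C_1 ≅ Z^27, C_2 ≅ Z^18.

The boundary map ∂_1: C_1 → C_0 maps an edge to its endpoints' difference, ∂[p,q] = q − p. For instance
  ∂gi = i − g.
This gives a 9×27 integer matrix of rank 8; reducing to Smith normal form yields diagonal entries (1,1,1,1,1,1,1,1).

The boundary map ∂_2: C_2 → C_1 sends each 2-simplex [p,q,r] to [q,r] − [p,r] + [p,q]. For instance
  ∂egi = gi − ei + eg,
  ∂deh = eh − dh + de.
As a 27×18 matrix over Z this has rank 18, with invariant factors (1,1,1,1,1,1,1,1,1,1,1,1,1,1,1,1,1,2).

From H_k ≅ ker(∂_k) / im(∂_{k+1}) we obtain:

  H_0: rank C_0 − rank ∂_1 = 9 − 8 = 1, and the invariant factors of ∂_1 are all 1, so H_0 = Z.
  H_1: rank ker ∂_1 − rank ∂_2 = (27 − 8) − 18 = 1, and ∂_2 has invariant factor 2 > 1, so H_1 = Z ⊕ Z/2.
  H_2: rank ker ∂_2 − rank ∂_3 = (18 − 18) − 0 = 0, and there is no ∂_3, so H_2 = 0.

Hence the Betti numbers are b_0 = 1, b_1 = 1, b_2 = 0.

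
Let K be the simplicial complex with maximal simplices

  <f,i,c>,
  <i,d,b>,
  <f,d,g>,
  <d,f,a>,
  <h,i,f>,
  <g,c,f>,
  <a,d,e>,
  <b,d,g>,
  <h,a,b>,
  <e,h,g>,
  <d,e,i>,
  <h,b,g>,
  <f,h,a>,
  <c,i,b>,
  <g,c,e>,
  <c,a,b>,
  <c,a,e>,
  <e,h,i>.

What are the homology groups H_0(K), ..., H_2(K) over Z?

Order the vertices as a < b < c < d < e < f < g < h < i. Listing each simplex with vertices in this order, K has dimension 2 with simplices:

  0-simplices (9): a, b, c, d, e, f, g, h, i
  1-simplices (27): ab, ac, ad, ae, af, ah, bc, bd, bg, bh, bi, ce, cf, cg, ci, de, df, dg, di, eg, eh, ei, fg, fh, fi, gh, hi
  2-simplices (18): abc, abh, ace, ade, adf, afh, bci, bdg, bdi, bgh, ceg, cfg, cfi, dei, dfg, egh, ehi, fhi

Hence C_0 ≅ Z^9, C_1 ≅ Z^27, C_2 ≅ Z^18.

The boundary map ∂_1: C_1 → C_0 is given by ∂[p,q] = [q] − [p]. For instance
  ∂ae = e − a.
The 9×27 boundary matrix has rank 8 and Smith normal form diag(1,1,1,1,1,1,1,1).

The boundary map ∂_2: C_2 → C_1 maps a triangle to the signed sum of its edges. For instance
  ∂abc = bc − ac + ab,
  ∂cfi = fi − ci + cf.
The 27×18 boundary matrix has rank 17 and Smith normal form diag(1,1,1,1,1,1,1,1,1,1,1,1,1,1,1,1,1).

Reading off H_k = ker ∂_k / im ∂_{k+1}:

  H_0: rank C_0 − rank ∂_1 = 9 − 8 = 1, and the invariant factors of ∂_1 are all 1, so H_0 = Z.
  H_1: rank ker ∂_1 − rank ∂_2 = (27 − 8) − 17 = 2, and the invariant factors of ∂_2 are all 1, so H_1 = Z^2.
  H_2: rank ker ∂_2 − rank ∂_3 = (18 − 17) − 0 = 1, and there is no ∂_3, so H_2 = Z.

As a check, the Euler characteristic is 9 − 27 + 18 = 0, which agrees with 1 − 2 + 1 = 0.

H_0 ≅ Z,  H_1 ≅ Z^2,  H_2 ≅ Z.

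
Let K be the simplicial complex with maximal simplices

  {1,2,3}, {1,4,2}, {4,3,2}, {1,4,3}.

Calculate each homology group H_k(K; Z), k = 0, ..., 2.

Take the total order 1 < 2 < 3 < 4 on the vertex set. Then K (dimension 2) consists of the simplices:

  0-simplices (4): [1], [2], [3], [4]
  1-simplices (6): [1,2], [1,3], [1,4], [2,3], [2,4], [3,4]
  2-simplices (4): [1,2,3], [1,2,4], [1,3,4], [2,3,4]

so the chain groups are C_0 ≅ Z^4, C_1 ≅ Z^6, C_2 ≅ Z^4.

The boundary map ∂_1: C_1 → C_0 is given by ∂[p,q] = [q] − [p]. For instance
  ∂[1,4] = [4] − [1].
The resulting 4×6 matrix has rank 3, and its Smith normal form has invariant factors (1,1,1).

∂_2: C_2 → C_1 sends each 2-simplex [p,q,r] to [q,r] − [p,r] + [p,q]. For instance
  ∂[1,2,4] = [2,4] − [1,4] + [1,2],
  ∂[2,3,4] = [3,4] − [2,4] + [2,3].
The 6×4 boundary matrix has rank 3 and Smith normal form diag(1,1,1).

Computing H_k = (kernel of ∂_k) / (image of ∂_{k+1}):

  H_0: rank C_0 − rank ∂_1 = 4 − 3 = 1, and the invariant factors of ∂_1 are all 1, so H_0 ≅ Z.
  H_1: rank ker ∂_1 − rank ∂_2 = (6 − 3) − 3 = 0, and the invariant factors of ∂_2 are all 1, so H_1 ≅ 0.
  H_2: rank ker ∂_2 − rank ∂_3 = (4 − 3) − 0 = 1, and there is no ∂_3, so H_2 ≅ Z.

H_0 ≅ Z,  H_1 = 0,  H_2 ≅ Z.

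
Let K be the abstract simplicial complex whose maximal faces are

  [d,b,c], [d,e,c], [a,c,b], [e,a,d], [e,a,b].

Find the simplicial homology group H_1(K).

H_1 = Z.

Order the vertices as a < b < c < d < e. Listing each simplex with vertices in this order, K has dimension 2 with simplices:

  0-simplices (5): a, b, c, d, e
  1-simplices (10): ab, ac, ad, ae, bc, bd, be, cd, ce, de
  2-simplices (5): abc, abe, ade, bcd, cde

giving chain groups C_0 ≅ Z^5, C_1 ≅ Z^10, C_2 ≅ Z^5.

The boundary map ∂_1: C_1 → C_0 maps an edge to its endpoints' difference, ∂[p,q] = q − p. For instance
  ∂ab = b − a.
This gives a 5×10 integer matrix of rank 4; reducing to Smith normal form yields diagonal entries (1,1,1,1).

Boundary ∂_2: C_2 → C_1 maps a triangle to the signed sum of its edges. For instance
  ∂abc = bc − ac + ab,
  ∂bcd = cd − bd + bc.
The resulting 10×5 matrix has rank 5, and its Smith normal form has invariant factors (1,1,1,1,1).

From H_k ≅ ker(∂_k) / im(∂_{k+1}) we obtain:

  H_1: rank ker ∂_1 − rank ∂_2 = (10 − 4) − 5 = 1, and the invariant factors of ∂_2 are all 1, so H_1 ≅ Z.

(K is a triangulation of the Möbius band.)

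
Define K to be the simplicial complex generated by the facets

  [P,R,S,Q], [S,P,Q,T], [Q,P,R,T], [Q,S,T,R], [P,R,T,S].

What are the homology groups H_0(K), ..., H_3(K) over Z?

Take the total order P < Q < R < S < T on the vertex set. Then K (dimension 3) consists of the simplices:

  0-simplices (5): P, Q, R, S, T
  1-simplices (10): PQ, PR, PS, PT, QR, QS, QT, RS, RT, ST
  2-simplices (10): PQR, PQS, PQT, PRS, PRT, PST, QRS, QRT, QST, RST
  3-simplices (5): PQRS, PQRT, PQST, PRST, QRST

giving chain groups C_0 ≅ Z^5, C_1 ≅ Z^10, C_2 ≅ Z^10, C_3 ≅ Z^5.

The boundary map ∂_1: C_1 → C_0 sends each edge [p,q] (with p < q) to q − p.
The 5×10 boundary matrix has rank 4 and Smith normal form diag(1,1,1,1).

The boundary map ∂_2: C_2 → C_1 maps a triangle to the signed sum of its edges. For instance
  ∂RST = ST − RT + RS,
  ∂QRT = RT − QT + QR.
The resulting 10×10 matrix has rank 6, and its Smith normal form has invariant factors (1,1,1,1,1,1).

∂_3: C_3 → C_2 sends each 3-simplex σ to the alternating sum Σ_i (−1)^i (σ with its i-th vertex removed). For instance
  ∂QRST = RST − QST + QRT − QRS,
  ∂PQST = QST − PST + PQT − PQS.
As a 10×5 matrix over Z this has rank 4, with invariant factors (1,1,1,1).

Computing H_k = (kernel of ∂_k) / (image of ∂_{k+1}):

  H_0: rank C_0 − rank ∂_1 = 5 − 4 = 1, and the invariant factors of ∂_1 are all 1, so H_0 ≅ Z.
  H_1: rank ker ∂_1 − rank ∂_2 = (10 − 4) − 6 = 0, and the invariant factors of ∂_2 are all 1, so H_1 ≅ 0.
  H_2: rank ker ∂_2 − rank ∂_3 = (10 − 6) − 4 = 0, and the invariant factors of ∂_3 are all 1, so H_2 ≅ 0.
  H_3: rank ker ∂_3 − rank ∂_4 = (5 − 4) − 0 = 1, and there is no ∂_4, so H_3 ≅ Z.

H_0 = Z,  H_1 = 0,  H_2 = 0,  H_3 = Z.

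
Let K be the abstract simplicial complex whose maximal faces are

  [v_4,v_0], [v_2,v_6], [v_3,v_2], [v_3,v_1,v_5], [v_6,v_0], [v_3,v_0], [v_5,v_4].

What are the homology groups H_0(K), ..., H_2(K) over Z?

H_0 = Z,  H_1 = Z^2,  H_2 = 0.

Fix the vertex order v_0 < v_1 < v_2 < v_3 < v_4 < v_5 < v_6 and write every simplex with vertices in increasing order. Then dim K = 2 and the simplices of K are:

  0-simplices (7): [v_0], [v_1], [v_2], [v_3], [v_4], [v_5], [v_6]
  1-simplices (9): [v_0,v_3], [v_0,v_4], [v_0,v_6], [v_1,v_3], [v_1,v_5], [v_2,v_3], [v_2,v_6], [v_3,v_5], [v_4,v_5]
  2-simplices (1): [v_1,v_3,v_5]

Hence C_0 ≅ Z^7, C_1 ≅ Z^9, C_2 ≅ Z^1.

∂_1: C_1 → C_0 sends each edge [p,q] (with p < q) to q − p. For instance
  ∂[v_3,v_5] = [v_5] − [v_3].
As a 7×9 matrix over Z this has rank 6, with invariant factors (1,1,1,1,1,1).

∂_2: C_2 → C_1 acts by ∂[p,q,r] = [q,r] − [p,r] + [p,q]. For instance
  ∂[v_1,v_3,v_5] = [v_3,v_5] − [v_1,v_5] + [v_1,v_3].
This gives a 9×1 integer matrix of rank 1; reducing to Smith normal form yields diagonal entries (1).

From H_k ≅ ker(∂_k) / im(∂_{k+1}) we obtain:

  H_0: rank C_0 − rank ∂_1 = 7 − 6 = 1, and the invariant factors of ∂_1 are all 1, so H_0 ≅ Z.
  H_1: rank ker ∂_1 − rank ∂_2 = (9 − 6) − 1 = 2, and the invariant factors of ∂_2 are all 1, so H_1 ≅ Z^2.
  H_2: rank ker ∂_2 − rank ∂_3 = (1 − 1) − 0 = 0, and there is no ∂_3, so H_2 ≅ 0.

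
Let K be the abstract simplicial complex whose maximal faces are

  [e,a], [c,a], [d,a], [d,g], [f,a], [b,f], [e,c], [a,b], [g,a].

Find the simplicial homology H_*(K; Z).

K has 7 vertices, 9 edges.
rank ∂_0 = 0, rank ∂_1 = 6 ⇒ b_0 = 7 − 0 − 6 = 1; all invariant factors of ∂_1 are 1 so no torsion. So H_0 = Z.
rank ∂_1 = 6, rank ∂_2 = 0 ⇒ b_1 = 9 − 6 − 0 = 3. So H_1 = Z^3.

H_0 = Z,  H_1 = Z^3.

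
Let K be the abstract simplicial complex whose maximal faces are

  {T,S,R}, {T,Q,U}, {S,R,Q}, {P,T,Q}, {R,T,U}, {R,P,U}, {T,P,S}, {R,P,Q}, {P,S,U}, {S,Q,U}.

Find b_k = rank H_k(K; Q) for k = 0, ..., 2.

Take the total order P < Q < R < S < T < U on the vertex set. Then K (dimension 2) consists of the simplices:

  0-simplices (6): P, Q, R, S, T, U
  1-simplices (15): PQ, PR, PS, PT, PU, QR, QS, QT, QU, RS, RT, RU, ST, SU, TU
  2-simplices (10): PQR, PQT, PRU, PST, PSU, QRS, QSU, QTU, RST, RTU

giving chain groups C_0 ≅ Z^6, C_1 ≅ Z^15, C_2 ≅ Z^10.

The boundary map ∂_1: C_1 → C_0 sends each edge [p,q] (with p < q) to q − p.
This gives a 6×15 integer matrix of rank 5; reducing to Smith normal form yields diagonal entries (1,1,1,1,1).

The boundary map ∂_2: C_2 → C_1 maps a triangle to the signed sum of its edges. For instance
  ∂PST = ST − PT + PS,
  ∂PQR = QR − PR + PQ.
As a 15×10 matrix over Z this has rank 10, with invariant factors (1,1,1,1,1,1,1,1,1,2).

Reading off H_k = ker ∂_k / im ∂_{k+1}:

  H_0: rank C_0 − rank ∂_1 = 6 − 5 = 1, and the invariant factors of ∂_1 are all 1, so H_0 = Z.
  H_1: rank ker ∂_1 − rank ∂_2 = (15 − 5) − 10 = 0, and ∂_2 has invariant factor 2 > 1, so H_1 = Z/2Z.
  H_2: rank ker ∂_2 − rank ∂_3 = (10 − 10) − 0 = 0, and there is no ∂_3, so H_2 = 0.

(K is a triangulation of the real projective plane RP^2.)

Hence the Betti numbers are b_0 = 1, b_1 = 0, b_2 = 0.

b_0 = 1, b_1 = 0, b_2 = 0.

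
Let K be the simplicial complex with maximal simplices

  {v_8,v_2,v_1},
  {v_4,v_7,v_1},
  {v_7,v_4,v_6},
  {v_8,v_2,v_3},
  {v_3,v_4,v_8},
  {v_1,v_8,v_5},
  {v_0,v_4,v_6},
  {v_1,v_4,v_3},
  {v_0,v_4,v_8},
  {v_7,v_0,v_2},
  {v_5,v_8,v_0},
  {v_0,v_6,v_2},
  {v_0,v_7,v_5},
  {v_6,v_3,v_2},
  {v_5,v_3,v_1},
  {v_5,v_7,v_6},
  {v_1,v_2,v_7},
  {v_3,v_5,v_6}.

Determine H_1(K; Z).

H_1 = Z ⊕ Z/2Z.

K has 9 vertices, 27 edges, 18 triangles.
rank ∂_1 = 8, rank ∂_2 = 18 ⇒ b_1 = 27 − 8 − 18 = 1; ∂_2 has invariant factor(s) [2] giving torsion. So H_1 ≅ Z ⊕ Z/2Z.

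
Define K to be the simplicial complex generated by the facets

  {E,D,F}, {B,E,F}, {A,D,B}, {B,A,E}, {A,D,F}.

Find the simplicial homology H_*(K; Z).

Take the total order A < B < D < E < F on the vertex set. Then K (dimension 2) consists of the simplices:

  0-simplices (5): A, B, D, E, F
  1-simplices (10): AB, AD, AE, AF, BD, BE, BF, DE, DF, EF
  2-simplices (5): ABD, ABE, ADF, BEF, DEF

so the chain groups are C_0 ≅ Z^5, C_1 ≅ Z^10, C_2 ≅ Z^5.

Boundary ∂_1: C_1 → C_0 is given by ∂[p,q] = [q] − [p]. For instance
  ∂DF = F − D.
This gives a 5×10 integer matrix of rank 4; reducing to Smith normal form yields diagonal entries (1,1,1,1).

Boundary ∂_2: C_2 → C_1 acts by ∂[p,q,r] = [q,r] − [p,r] + [p,q]. For instance
  ∂DEF = EF − DF + DE,
  ∂ABD = BD − AD + AB.
As a 10×5 matrix over Z this has rank 5, with invariant factors (1,1,1,1,1).

From H_k ≅ ker(∂_k) / im(∂_{k+1}) we obtain:

  H_0: rank C_0 − rank ∂_1 = 5 − 4 = 1, and the invariant factors of ∂_1 are all 1, so H_0 = Z.
  H_1: rank ker ∂_1 − rank ∂_2 = (10 − 4) − 5 = 1, and the invariant factors of ∂_2 are all 1, so H_1 = Z.
  H_2: rank ker ∂_2 − rank ∂_3 = (5 − 5) − 0 = 0, and there is no ∂_3, so H_2 = 0.

H_0 = Z,  H_1 = Z,  H_2 = 0.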